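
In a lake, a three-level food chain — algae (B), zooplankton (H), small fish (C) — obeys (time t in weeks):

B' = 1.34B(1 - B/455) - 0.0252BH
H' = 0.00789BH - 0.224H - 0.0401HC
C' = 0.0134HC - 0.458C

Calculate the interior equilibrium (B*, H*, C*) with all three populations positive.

B* ≈ 163, H* ≈ 34.2, C* ≈ 26.4

From dC/dt = 0: 0.0134H* = 0.458, so H* = 34.2.
From dB/dt = 0: 1.34(1 - B*/455) = 0.0252·34.2, giving B* = 455·(1 - 0.643) = 163.
From dH/dt = 0: 0.00789·163 - 0.224 = 0.0401C*, so C* = 1.06/0.0401 = 26.4.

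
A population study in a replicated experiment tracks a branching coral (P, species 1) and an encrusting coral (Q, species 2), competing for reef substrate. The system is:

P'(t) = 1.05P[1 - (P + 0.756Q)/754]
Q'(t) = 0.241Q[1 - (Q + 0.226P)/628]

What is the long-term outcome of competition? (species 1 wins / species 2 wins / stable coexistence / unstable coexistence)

stable coexistence

Compare the nullcline intercepts: K1/α12 = 754/0.756 = 997 > K2 = 628; K2/α21 = 628/0.226 = 2780 > K1 = 754.
Since both inequalities hold, each species can invade when rare, so the interior equilibrium is stable.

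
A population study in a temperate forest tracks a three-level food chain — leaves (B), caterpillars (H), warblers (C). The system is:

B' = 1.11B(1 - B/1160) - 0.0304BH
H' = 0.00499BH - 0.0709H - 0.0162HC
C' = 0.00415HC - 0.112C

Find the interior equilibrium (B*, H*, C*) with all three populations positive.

B* ≈ 303, H* ≈ 27, C* ≈ 88.8

From dC/dt = 0: 0.00415H* = 0.112, so H* = 27.
From dB/dt = 0: 1.11(1 - B*/1160) = 0.0304·27, giving B* = 1160·(1 - 0.739) = 303.
From dH/dt = 0: 0.00499·303 - 0.0709 = 0.0162C*, so C* = 1.44/0.0162 = 88.8.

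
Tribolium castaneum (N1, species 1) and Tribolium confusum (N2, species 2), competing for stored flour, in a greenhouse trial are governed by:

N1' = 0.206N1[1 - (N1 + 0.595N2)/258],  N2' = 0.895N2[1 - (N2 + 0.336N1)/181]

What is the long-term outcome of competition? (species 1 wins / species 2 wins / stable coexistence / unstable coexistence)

stable coexistence

Compare the nullcline intercepts: K1/α12 = 258/0.595 = 434 > K2 = 181; K2/α21 = 181/0.336 = 539 > K1 = 258.
Since both inequalities hold, each species can invade when rare, so the interior equilibrium is stable.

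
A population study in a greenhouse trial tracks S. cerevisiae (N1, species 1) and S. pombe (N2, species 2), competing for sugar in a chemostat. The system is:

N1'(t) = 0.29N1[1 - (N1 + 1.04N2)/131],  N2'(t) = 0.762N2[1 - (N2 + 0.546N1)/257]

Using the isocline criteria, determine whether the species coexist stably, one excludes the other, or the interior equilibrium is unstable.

Compare the nullcline intercepts: K1/α12 = 131/1.04 = 126 < K2 = 257; K2/α21 = 257/0.546 = 471 > K1 = 131.
Since the inequalities point opposite ways, species 2 can invade but species 1 cannot.

species 2 excludes species 1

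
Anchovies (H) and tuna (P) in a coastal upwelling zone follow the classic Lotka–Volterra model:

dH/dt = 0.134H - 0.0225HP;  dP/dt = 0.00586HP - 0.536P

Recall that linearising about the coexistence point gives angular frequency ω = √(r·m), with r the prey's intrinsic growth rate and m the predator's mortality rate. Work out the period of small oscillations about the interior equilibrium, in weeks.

T ≈ 23.4 weeks

Here r = 0.134 and m = 0.536, so r·m = 0.0718.
ω = √0.0718 = 0.268 per week, hence T = 2π/ω ≈ 23.4 weeks.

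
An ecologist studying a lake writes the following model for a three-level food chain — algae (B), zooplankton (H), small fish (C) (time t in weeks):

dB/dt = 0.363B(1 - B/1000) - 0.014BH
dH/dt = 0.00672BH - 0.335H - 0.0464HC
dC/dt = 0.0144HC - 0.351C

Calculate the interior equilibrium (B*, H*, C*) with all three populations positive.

B* ≈ 59.9, H* ≈ 24.4, C* ≈ 1.46

From dC/dt = 0: 0.0144H* = 0.351, so H* = 24.4.
From dB/dt = 0: 0.363(1 - B*/1000) = 0.014·24.4, giving B* = 1000·(1 - 0.94) = 59.9.
From dH/dt = 0: 0.00672·59.9 - 0.335 = 0.0464C*, so C* = 0.0676/0.0464 = 1.46.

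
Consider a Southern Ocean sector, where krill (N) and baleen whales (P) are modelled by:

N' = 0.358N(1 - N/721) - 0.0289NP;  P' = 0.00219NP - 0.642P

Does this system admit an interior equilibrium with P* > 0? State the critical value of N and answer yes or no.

The predator equation gives dP/dt > 0 only when N > 0.642/0.00219 = 293.
Without the predator, N → K = 721. Since 721 > 293, the predator can invade and persist.

Threshold N = 293; K > 293, so yes, the predator persists.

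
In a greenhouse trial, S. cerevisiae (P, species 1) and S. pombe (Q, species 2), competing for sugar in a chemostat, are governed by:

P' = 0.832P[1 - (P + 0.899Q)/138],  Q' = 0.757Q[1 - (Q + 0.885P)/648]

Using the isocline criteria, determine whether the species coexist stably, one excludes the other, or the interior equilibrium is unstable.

Compare the nullcline intercepts: K1/α12 = 138/0.899 = 154 < K2 = 648; K2/α21 = 648/0.885 = 732 > K1 = 138.
Since the inequalities point opposite ways, species 2 can invade but species 1 cannot.

species 2 excludes species 1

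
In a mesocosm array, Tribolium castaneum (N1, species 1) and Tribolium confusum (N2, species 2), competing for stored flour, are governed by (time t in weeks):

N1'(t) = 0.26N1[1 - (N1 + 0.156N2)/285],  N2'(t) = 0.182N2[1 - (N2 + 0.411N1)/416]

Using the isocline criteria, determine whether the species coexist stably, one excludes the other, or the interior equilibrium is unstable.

Compare the nullcline intercepts: K1/α12 = 285/0.156 = 1830 > K2 = 416; K2/α21 = 416/0.411 = 1010 > K1 = 285.
Since both inequalities hold, each species can invade when rare, so the interior equilibrium is stable.

stable coexistence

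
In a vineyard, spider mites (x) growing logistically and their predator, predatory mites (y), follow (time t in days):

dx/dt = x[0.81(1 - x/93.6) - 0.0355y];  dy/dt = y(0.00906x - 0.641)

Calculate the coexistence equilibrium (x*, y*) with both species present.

x* ≈ 70.8, y* ≈ 5.57

From dy/dt = 0 with y > 0: 0.00906x* = 0.641, so x* = 70.8.
Substitute into dx/dt = 0: 0.81(1 - 70.8/93.6) = 0.0355y*.
The bracket is 0.244, giving y* = 0.198/0.0355 = 5.57.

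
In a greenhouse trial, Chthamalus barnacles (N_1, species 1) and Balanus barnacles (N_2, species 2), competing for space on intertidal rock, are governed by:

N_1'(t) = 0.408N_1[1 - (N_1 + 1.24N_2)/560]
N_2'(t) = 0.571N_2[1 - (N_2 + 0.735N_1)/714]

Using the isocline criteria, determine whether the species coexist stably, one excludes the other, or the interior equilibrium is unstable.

Compare the nullcline intercepts: K1/α12 = 560/1.24 = 452 < K2 = 714; K2/α21 = 714/0.735 = 971 > K1 = 560.
Since the inequalities point opposite ways, species 2 can invade but species 1 cannot.

species 2 excludes species 1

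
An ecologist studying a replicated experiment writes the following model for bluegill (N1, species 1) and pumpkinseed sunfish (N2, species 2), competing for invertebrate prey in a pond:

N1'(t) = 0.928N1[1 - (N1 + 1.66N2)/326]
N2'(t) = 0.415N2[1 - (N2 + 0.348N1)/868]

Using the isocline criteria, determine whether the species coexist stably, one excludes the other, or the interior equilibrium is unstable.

Compare the nullcline intercepts: K1/α12 = 326/1.66 = 196 < K2 = 868; K2/α21 = 868/0.348 = 2490 > K1 = 326.
Since the inequalities point opposite ways, species 2 can invade but species 1 cannot.

species 2 excludes species 1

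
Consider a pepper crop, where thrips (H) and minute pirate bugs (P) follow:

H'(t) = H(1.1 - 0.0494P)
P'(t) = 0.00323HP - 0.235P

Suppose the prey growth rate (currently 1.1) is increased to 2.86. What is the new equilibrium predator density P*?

P* ≈ 57.9

At the interior fixed point, setting dH/dt = 0 with H > 0 fixes P* = (prey growth rate)/(HP coefficient) — independent of the other coefficients.
With the change, P* = 2.86/0.0494 = 57.9; it rises from 22.3.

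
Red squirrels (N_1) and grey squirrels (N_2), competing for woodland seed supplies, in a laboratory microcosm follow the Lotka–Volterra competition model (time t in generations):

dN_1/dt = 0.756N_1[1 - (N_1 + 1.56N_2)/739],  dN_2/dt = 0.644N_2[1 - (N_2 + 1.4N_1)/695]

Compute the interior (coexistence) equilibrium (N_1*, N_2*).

N_1* ≈ 292, N_2* ≈ 287

Setting both brackets to zero gives the nullclines N_1 + 1.56N_2 = 739 and 1.4N_1 + N_2 = 695.
Substituting N_2 = 695 - 1.4N_1 into the first: N_1(1 - 1.56·1.4) = 739 - 1.56·695.
So N_1* = -345/-1.18 = 292, and then N_2* = 695 - 1.4·292 = 287.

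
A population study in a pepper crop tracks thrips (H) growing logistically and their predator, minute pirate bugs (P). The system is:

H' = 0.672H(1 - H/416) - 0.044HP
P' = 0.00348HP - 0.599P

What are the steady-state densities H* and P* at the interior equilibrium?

H* ≈ 172, P* ≈ 8.95

From dP/dt = 0 with P > 0: 0.00348H* = 0.599, so H* = 172.
Substitute into dH/dt = 0: 0.672(1 - 172/416) = 0.044P*.
The bracket is 0.586, giving P* = 0.394/0.044 = 8.95.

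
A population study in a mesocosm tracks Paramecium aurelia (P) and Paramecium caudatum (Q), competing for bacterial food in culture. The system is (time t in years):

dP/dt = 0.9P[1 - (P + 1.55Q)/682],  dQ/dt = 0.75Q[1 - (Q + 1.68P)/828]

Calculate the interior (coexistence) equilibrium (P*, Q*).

Setting both brackets to zero gives the nullclines P + 1.55Q = 682 and 1.68P + Q = 828.
Substituting Q = 828 - 1.68P into the first: P(1 - 1.55·1.68) = 682 - 1.55·828.
So P* = -601/-1.6 = 375, and then Q* = 828 - 1.68·375 = 198.

P* ≈ 375, Q* ≈ 198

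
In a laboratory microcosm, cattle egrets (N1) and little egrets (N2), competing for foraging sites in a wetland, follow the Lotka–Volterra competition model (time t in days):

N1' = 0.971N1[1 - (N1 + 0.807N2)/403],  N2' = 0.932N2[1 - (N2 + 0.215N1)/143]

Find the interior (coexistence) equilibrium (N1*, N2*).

Setting both brackets to zero gives the nullclines N1 + 0.807N2 = 403 and 0.215N1 + N2 = 143.
Substituting N2 = 143 - 0.215N1 into the first: N1(1 - 0.807·0.215) = 403 - 0.807·143.
So N1* = 288/0.826 = 348, and then N2* = 143 - 0.215·348 = 68.2.

N1* ≈ 348, N2* ≈ 68.2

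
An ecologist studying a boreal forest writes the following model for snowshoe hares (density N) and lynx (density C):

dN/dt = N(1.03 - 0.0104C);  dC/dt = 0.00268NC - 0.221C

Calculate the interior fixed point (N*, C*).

Set dC/dt = 0 with C > 0: 0.00268N - 0.221 = 0, so N* = 0.221/0.00268 = 82.5.
Set dN/dt = 0 with N > 0: 1.03 - 0.0104C = 0, so C* = 1.03/0.0104 = 99.

N* ≈ 82.5, C* ≈ 99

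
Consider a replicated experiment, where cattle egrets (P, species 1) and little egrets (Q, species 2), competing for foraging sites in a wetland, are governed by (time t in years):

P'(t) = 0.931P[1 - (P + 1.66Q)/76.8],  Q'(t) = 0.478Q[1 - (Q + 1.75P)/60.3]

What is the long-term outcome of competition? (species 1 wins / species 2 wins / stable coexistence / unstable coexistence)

Compare the nullcline intercepts: K1/α12 = 76.8/1.66 = 46.3 < K2 = 60.3; K2/α21 = 60.3/1.75 = 34.5 < K1 = 76.8.
Since both are reversed, neither can invade when rare; the interior point is a saddle.

unstable coexistence (outcome depends on initial conditions)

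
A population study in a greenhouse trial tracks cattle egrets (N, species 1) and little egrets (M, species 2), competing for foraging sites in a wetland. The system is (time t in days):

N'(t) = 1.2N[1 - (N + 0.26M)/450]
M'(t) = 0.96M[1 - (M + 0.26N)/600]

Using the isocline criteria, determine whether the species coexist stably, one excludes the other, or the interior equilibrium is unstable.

stable coexistence

Compare the nullcline intercepts: K1/α12 = 450/0.26 = 1730 > K2 = 600; K2/α21 = 600/0.26 = 2310 > K1 = 450.
Since both inequalities hold, each species can invade when rare, so the interior equilibrium is stable.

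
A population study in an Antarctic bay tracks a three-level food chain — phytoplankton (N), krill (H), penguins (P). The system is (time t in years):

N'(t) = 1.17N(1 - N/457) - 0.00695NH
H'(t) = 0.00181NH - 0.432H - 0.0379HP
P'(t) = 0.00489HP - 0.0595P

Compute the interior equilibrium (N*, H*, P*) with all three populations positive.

N* ≈ 424, H* ≈ 12.2, P* ≈ 8.85

From dP/dt = 0: 0.00489H* = 0.0595, so H* = 12.2.
From dN/dt = 0: 1.17(1 - N*/457) = 0.00695·12.2, giving N* = 457·(1 - 0.0723) = 424.
From dH/dt = 0: 0.00181·424 - 0.432 = 0.0379P*, so P* = 0.335/0.0379 = 8.85.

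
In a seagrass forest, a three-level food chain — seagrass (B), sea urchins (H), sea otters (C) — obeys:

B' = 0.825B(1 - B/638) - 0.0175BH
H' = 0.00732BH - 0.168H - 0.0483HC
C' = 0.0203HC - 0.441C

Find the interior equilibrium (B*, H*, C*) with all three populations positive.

From dC/dt = 0: 0.0203H* = 0.441, so H* = 21.7.
From dB/dt = 0: 0.825(1 - B*/638) = 0.0175·21.7, giving B* = 638·(1 - 0.461) = 344.
From dH/dt = 0: 0.00732·344 - 0.168 = 0.0483C*, so C* = 2.35/0.0483 = 48.7.

B* ≈ 344, H* ≈ 21.7, C* ≈ 48.7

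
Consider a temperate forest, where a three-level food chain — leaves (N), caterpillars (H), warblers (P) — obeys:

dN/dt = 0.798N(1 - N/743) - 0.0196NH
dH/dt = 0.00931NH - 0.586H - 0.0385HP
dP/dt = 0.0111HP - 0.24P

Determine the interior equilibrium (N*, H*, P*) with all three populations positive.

From dP/dt = 0: 0.0111H* = 0.24, so H* = 21.6.
From dN/dt = 0: 0.798(1 - N*/743) = 0.0196·21.6, giving N* = 743·(1 - 0.531) = 348.
From dH/dt = 0: 0.00931·348 - 0.586 = 0.0385P*, so P* = 2.66/0.0385 = 69.

N* ≈ 348, H* ≈ 21.6, P* ≈ 69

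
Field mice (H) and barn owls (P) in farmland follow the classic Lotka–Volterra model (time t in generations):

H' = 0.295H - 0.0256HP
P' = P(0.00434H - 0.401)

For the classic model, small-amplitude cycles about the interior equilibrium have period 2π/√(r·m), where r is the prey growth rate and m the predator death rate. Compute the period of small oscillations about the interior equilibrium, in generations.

Here r = 0.295 and m = 0.401, so r·m = 0.118.
ω = √0.118 = 0.344 per generation, hence T = 2π/ω ≈ 18.3 generations.

T ≈ 18.3 generations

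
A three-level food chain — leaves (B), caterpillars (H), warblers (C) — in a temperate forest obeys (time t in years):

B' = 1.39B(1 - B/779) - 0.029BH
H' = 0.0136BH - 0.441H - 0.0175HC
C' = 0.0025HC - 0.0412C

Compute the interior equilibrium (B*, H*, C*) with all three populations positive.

B* ≈ 511, H* ≈ 16.5, C* ≈ 372

From dC/dt = 0: 0.0025H* = 0.0412, so H* = 16.5.
From dB/dt = 0: 1.39(1 - B*/779) = 0.029·16.5, giving B* = 779·(1 - 0.344) = 511.
From dH/dt = 0: 0.0136·511 - 0.441 = 0.0175C*, so C* = 6.51/0.0175 = 372.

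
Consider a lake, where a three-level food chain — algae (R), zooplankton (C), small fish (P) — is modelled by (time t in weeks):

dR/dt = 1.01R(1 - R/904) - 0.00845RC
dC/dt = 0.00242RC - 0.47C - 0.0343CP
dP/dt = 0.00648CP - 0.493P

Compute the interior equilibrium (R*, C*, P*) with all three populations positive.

R* ≈ 329, C* ≈ 76.1, P* ≈ 9.48

From dP/dt = 0: 0.00648C* = 0.493, so C* = 76.1.
From dR/dt = 0: 1.01(1 - R*/904) = 0.00845·76.1, giving R* = 904·(1 - 0.637) = 329.
From dC/dt = 0: 0.00242·329 - 0.47 = 0.0343P*, so P* = 0.325/0.0343 = 9.48.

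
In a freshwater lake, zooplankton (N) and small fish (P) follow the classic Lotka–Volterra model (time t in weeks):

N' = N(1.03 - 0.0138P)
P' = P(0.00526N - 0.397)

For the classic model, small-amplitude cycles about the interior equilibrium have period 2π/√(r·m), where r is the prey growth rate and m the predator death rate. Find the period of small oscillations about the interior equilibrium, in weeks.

T ≈ 9.83 weeks

Here r = 1.03 and m = 0.397, so r·m = 0.409.
ω = √0.409 = 0.639 per week, hence T = 2π/ω ≈ 9.83 weeks.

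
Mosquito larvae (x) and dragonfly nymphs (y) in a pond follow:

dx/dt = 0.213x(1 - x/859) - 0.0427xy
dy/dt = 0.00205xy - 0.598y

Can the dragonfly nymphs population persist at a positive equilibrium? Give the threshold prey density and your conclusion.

Threshold x = 292; K > 292, so yes, the predator persists.

The predator equation gives dy/dt > 0 only when x > 0.598/0.00205 = 292.
Without the predator, x → K = 859. Since 859 > 292, the predator can invade and persist.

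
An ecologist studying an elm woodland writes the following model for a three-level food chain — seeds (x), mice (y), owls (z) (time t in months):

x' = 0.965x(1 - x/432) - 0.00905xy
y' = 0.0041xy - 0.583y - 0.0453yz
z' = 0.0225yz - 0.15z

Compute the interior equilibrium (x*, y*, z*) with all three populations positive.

From dz/dt = 0: 0.0225y* = 0.15, so y* = 6.67.
From dx/dt = 0: 0.965(1 - x*/432) = 0.00905·6.67, giving x* = 432·(1 - 0.0625) = 405.
From dy/dt = 0: 0.0041·405 - 0.583 = 0.0453z*, so z* = 1.08/0.0453 = 23.8.

x* ≈ 405, y* ≈ 6.67, z* ≈ 23.8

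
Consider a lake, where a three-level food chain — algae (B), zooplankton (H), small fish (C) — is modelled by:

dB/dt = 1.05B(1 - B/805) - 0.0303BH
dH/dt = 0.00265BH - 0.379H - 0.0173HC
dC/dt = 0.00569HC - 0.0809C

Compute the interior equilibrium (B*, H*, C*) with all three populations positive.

B* ≈ 475, H* ≈ 14.2, C* ≈ 50.8

From dC/dt = 0: 0.00569H* = 0.0809, so H* = 14.2.
From dB/dt = 0: 1.05(1 - B*/805) = 0.0303·14.2, giving B* = 805·(1 - 0.41) = 475.
From dH/dt = 0: 0.00265·475 - 0.379 = 0.0173C*, so C* = 0.879/0.0173 = 50.8.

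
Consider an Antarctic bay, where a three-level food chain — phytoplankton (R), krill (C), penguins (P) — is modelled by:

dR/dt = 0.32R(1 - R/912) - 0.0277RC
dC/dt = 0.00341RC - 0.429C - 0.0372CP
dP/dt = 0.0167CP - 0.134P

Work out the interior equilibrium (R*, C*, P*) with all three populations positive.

From dP/dt = 0: 0.0167C* = 0.134, so C* = 8.02.
From dR/dt = 0: 0.32(1 - R*/912) = 0.0277·8.02, giving R* = 912·(1 - 0.695) = 279.
From dC/dt = 0: 0.00341·279 - 0.429 = 0.0372P*, so P* = 0.521/0.0372 = 14.

R* ≈ 279, C* ≈ 8.02, P* ≈ 14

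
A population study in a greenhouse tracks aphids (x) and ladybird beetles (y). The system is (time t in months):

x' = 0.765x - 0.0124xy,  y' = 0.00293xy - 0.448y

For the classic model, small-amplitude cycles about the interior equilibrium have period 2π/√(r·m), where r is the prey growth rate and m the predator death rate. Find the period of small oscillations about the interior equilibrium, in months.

T ≈ 10.7 months

Here r = 0.765 and m = 0.448, so r·m = 0.343.
ω = √0.343 = 0.585 per month, hence T = 2π/ω ≈ 10.7 months.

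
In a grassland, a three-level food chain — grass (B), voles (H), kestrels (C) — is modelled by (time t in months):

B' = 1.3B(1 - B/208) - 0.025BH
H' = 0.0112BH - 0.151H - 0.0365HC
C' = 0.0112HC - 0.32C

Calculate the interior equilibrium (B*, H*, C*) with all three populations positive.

From dC/dt = 0: 0.0112H* = 0.32, so H* = 28.6.
From dB/dt = 0: 1.3(1 - B*/208) = 0.025·28.6, giving B* = 208·(1 - 0.549) = 93.7.
From dH/dt = 0: 0.0112·93.7 - 0.151 = 0.0365C*, so C* = 0.899/0.0365 = 24.6.

B* ≈ 93.7, H* ≈ 28.6, C* ≈ 24.6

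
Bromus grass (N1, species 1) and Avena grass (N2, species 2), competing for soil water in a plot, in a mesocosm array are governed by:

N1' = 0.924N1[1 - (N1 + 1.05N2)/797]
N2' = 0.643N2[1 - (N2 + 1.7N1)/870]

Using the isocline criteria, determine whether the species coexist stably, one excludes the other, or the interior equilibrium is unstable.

Compare the nullcline intercepts: K1/α12 = 797/1.05 = 759 < K2 = 870; K2/α21 = 870/1.7 = 512 < K1 = 797.
Since both are reversed, neither can invade when rare; the interior point is a saddle.

unstable coexistence (outcome depends on initial conditions)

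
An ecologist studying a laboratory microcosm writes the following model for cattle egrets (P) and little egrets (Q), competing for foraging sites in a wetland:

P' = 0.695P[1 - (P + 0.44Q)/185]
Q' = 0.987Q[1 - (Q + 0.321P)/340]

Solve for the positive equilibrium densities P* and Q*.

Setting both brackets to zero gives the nullclines P + 0.44Q = 185 and 0.321P + Q = 340.
Substituting Q = 340 - 0.321P into the first: P(1 - 0.44·0.321) = 185 - 0.44·340.
So P* = 35.4/0.859 = 41.2, and then Q* = 340 - 0.321·41.2 = 327.

P* ≈ 41.2, Q* ≈ 327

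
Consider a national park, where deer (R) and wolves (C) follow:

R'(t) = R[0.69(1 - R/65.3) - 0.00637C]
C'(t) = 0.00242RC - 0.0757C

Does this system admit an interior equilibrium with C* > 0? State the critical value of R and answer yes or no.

Threshold R = 31.3; K > 31.3, so yes, the predator persists.

The predator equation gives dC/dt > 0 only when R > 0.0757/0.00242 = 31.3.
Without the predator, R → K = 65.3. Since 65.3 > 31.3, the predator can invade and persist.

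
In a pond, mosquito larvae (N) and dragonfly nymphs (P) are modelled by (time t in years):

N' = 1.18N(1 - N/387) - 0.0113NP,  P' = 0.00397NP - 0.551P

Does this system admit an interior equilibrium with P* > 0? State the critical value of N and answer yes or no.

The predator equation gives dP/dt > 0 only when N > 0.551/0.00397 = 139.
Without the predator, N → K = 387. Since 387 > 139, the predator can invade and persist.

Threshold N = 139; K > 139, so yes, the predator persists.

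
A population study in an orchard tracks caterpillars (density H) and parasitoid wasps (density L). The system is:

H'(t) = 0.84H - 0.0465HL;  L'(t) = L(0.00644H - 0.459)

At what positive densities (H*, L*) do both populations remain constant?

H* ≈ 71.3, L* ≈ 18.1

Set dL/dt = 0 with L > 0: 0.00644H - 0.459 = 0, so H* = 0.459/0.00644 = 71.3.
Set dH/dt = 0 with H > 0: 0.84 - 0.0465L = 0, so L* = 0.84/0.0465 = 18.1.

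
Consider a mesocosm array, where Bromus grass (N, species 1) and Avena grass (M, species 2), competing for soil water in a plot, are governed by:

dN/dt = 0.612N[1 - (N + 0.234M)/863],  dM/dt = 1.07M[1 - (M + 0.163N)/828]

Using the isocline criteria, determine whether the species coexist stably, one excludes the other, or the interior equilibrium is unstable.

Compare the nullcline intercepts: K1/α12 = 863/0.234 = 3690 > K2 = 828; K2/α21 = 828/0.163 = 5080 > K1 = 863.
Since both inequalities hold, each species can invade when rare, so the interior equilibrium is stable.

stable coexistence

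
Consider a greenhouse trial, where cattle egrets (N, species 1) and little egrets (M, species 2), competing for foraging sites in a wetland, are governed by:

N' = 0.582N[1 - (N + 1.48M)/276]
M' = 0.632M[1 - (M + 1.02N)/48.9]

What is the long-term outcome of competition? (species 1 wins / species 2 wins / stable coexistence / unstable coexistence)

species 1 excludes species 2

Compare the nullcline intercepts: K1/α12 = 276/1.48 = 186 > K2 = 48.9; K2/α21 = 48.9/1.02 = 47.9 < K1 = 276.
Since the inequalities point opposite ways, species 1 can invade but species 2 cannot.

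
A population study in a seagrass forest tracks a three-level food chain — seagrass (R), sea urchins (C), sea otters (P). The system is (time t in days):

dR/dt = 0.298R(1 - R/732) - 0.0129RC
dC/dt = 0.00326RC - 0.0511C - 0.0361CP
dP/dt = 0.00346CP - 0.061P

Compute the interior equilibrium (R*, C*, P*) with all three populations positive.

From dP/dt = 0: 0.00346C* = 0.061, so C* = 17.6.
From dR/dt = 0: 0.298(1 - R*/732) = 0.0129·17.6, giving R* = 732·(1 - 0.763) = 173.
From dC/dt = 0: 0.00326·173 - 0.0511 = 0.0361P*, so P* = 0.514/0.0361 = 14.2.

R* ≈ 173, C* ≈ 17.6, P* ≈ 14.2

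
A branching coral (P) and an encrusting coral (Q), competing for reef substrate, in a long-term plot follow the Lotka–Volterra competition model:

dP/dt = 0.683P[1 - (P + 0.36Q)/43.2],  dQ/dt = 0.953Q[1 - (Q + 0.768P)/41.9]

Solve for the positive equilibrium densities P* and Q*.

P* ≈ 38.9, Q* ≈ 12.1

Setting both brackets to zero gives the nullclines P + 0.36Q = 43.2 and 0.768P + Q = 41.9.
Substituting Q = 41.9 - 0.768P into the first: P(1 - 0.36·0.768) = 43.2 - 0.36·41.9.
So P* = 28.1/0.724 = 38.9, and then Q* = 41.9 - 0.768·38.9 = 12.1.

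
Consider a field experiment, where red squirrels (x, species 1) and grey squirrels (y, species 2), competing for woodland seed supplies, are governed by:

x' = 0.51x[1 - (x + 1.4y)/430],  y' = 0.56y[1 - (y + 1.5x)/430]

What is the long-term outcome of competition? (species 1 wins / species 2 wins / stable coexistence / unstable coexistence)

unstable coexistence (outcome depends on initial conditions)

Compare the nullcline intercepts: K1/α12 = 430/1.4 = 307 < K2 = 430; K2/α21 = 430/1.5 = 287 < K1 = 430.
Since both are reversed, neither can invade when rare; the interior point is a saddle.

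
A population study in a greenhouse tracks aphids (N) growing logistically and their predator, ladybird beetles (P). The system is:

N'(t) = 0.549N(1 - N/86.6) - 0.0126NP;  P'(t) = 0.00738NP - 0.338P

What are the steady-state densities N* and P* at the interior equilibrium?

From dP/dt = 0 with P > 0: 0.00738N* = 0.338, so N* = 45.8.
Substitute into dN/dt = 0: 0.549(1 - 45.8/86.6) = 0.0126P*.
The bracket is 0.471, giving P* = 0.259/0.0126 = 20.5.

N* ≈ 45.8, P* ≈ 20.5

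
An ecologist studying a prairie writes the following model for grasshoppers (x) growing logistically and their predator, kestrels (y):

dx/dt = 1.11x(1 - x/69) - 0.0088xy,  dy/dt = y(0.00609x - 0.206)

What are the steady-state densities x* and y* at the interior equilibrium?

From dy/dt = 0 with y > 0: 0.00609x* = 0.206, so x* = 33.8.
Substitute into dx/dt = 0: 1.11(1 - 33.8/69) = 0.0088y*.
The bracket is 0.51, giving y* = 0.566/0.0088 = 64.3.

x* ≈ 33.8, y* ≈ 64.3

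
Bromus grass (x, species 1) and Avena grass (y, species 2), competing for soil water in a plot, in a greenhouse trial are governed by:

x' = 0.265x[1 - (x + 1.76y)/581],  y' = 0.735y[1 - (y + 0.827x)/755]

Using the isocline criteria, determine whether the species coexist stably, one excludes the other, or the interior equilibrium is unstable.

species 2 excludes species 1

Compare the nullcline intercepts: K1/α12 = 581/1.76 = 330 < K2 = 755; K2/α21 = 755/0.827 = 913 > K1 = 581.
Since the inequalities point opposite ways, species 2 can invade but species 1 cannot.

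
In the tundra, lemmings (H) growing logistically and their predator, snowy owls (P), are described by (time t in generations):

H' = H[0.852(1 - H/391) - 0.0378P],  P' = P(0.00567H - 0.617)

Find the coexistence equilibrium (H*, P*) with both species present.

H* ≈ 109, P* ≈ 16.3

From dP/dt = 0 with P > 0: 0.00567H* = 0.617, so H* = 109.
Substitute into dH/dt = 0: 0.852(1 - 109/391) = 0.0378P*.
The bracket is 0.722, giving P* = 0.615/0.0378 = 16.3.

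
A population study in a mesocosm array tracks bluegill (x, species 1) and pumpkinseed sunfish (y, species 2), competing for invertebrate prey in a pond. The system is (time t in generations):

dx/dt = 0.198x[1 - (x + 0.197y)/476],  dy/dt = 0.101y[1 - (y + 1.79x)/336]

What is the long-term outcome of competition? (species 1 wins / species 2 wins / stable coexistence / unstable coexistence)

species 1 excludes species 2

Compare the nullcline intercepts: K1/α12 = 476/0.197 = 2420 > K2 = 336; K2/α21 = 336/1.79 = 188 < K1 = 476.
Since the inequalities point opposite ways, species 1 can invade but species 2 cannot.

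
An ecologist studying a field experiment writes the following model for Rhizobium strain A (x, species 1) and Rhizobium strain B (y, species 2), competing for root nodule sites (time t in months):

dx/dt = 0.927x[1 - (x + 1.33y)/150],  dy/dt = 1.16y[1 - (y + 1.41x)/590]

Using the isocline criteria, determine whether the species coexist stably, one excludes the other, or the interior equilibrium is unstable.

species 2 excludes species 1

Compare the nullcline intercepts: K1/α12 = 150/1.33 = 113 < K2 = 590; K2/α21 = 590/1.41 = 418 > K1 = 150.
Since the inequalities point opposite ways, species 2 can invade but species 1 cannot.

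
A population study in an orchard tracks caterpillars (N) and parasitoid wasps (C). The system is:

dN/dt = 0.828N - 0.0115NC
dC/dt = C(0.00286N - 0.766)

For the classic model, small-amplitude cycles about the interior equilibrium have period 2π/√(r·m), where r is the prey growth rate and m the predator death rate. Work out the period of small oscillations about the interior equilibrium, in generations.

Here r = 0.828 and m = 0.766, so r·m = 0.634.
ω = √0.634 = 0.796 per generation, hence T = 2π/ω ≈ 7.89 generations.

T ≈ 7.89 generations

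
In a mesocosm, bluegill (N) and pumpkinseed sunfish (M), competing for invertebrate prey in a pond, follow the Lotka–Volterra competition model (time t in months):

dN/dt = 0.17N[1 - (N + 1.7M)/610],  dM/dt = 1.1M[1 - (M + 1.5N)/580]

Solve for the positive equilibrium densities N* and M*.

Setting both brackets to zero gives the nullclines N + 1.7M = 610 and 1.5N + M = 580.
Substituting M = 580 - 1.5N into the first: N(1 - 1.7·1.5) = 610 - 1.7·580.
So N* = -376/-1.55 = 243, and then M* = 580 - 1.5·243 = 216.

N* ≈ 243, M* ≈ 216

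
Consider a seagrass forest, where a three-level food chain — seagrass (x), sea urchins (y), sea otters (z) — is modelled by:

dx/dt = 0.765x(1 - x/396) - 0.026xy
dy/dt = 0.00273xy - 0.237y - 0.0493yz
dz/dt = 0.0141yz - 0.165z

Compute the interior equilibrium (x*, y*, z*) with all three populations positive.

x* ≈ 239, y* ≈ 11.7, z* ≈ 8.4

From dz/dt = 0: 0.0141y* = 0.165, so y* = 11.7.
From dx/dt = 0: 0.765(1 - x*/396) = 0.026·11.7, giving x* = 396·(1 - 0.398) = 239.
From dy/dt = 0: 0.00273·239 - 0.237 = 0.0493z*, so z* = 0.414/0.0493 = 8.4.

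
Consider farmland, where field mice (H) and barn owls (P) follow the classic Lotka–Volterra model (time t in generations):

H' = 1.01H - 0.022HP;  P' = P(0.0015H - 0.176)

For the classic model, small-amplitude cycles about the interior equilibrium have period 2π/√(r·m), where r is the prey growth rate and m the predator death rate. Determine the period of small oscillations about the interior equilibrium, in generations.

Here r = 1.01 and m = 0.176, so r·m = 0.178.
ω = √0.178 = 0.422 per generation, hence T = 2π/ω ≈ 14.9 generations.

T ≈ 14.9 generations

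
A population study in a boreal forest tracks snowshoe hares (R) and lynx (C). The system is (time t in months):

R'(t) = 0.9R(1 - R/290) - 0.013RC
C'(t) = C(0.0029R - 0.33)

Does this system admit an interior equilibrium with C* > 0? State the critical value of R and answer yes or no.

Threshold R = 114; K > 114, so yes, the predator persists.

The predator equation gives dC/dt > 0 only when R > 0.33/0.0029 = 114.
Without the predator, R → K = 290. Since 290 > 114, the predator can invade and persist.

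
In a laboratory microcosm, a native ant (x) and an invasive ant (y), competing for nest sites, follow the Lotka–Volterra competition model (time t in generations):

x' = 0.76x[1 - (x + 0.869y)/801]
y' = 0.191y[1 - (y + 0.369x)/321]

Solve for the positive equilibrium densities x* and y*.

x* ≈ 768, y* ≈ 37.4

Setting both brackets to zero gives the nullclines x + 0.869y = 801 and 0.369x + y = 321.
Substituting y = 321 - 0.369x into the first: x(1 - 0.869·0.369) = 801 - 0.869·321.
So x* = 522/0.679 = 768, and then y* = 321 - 0.369·768 = 37.4.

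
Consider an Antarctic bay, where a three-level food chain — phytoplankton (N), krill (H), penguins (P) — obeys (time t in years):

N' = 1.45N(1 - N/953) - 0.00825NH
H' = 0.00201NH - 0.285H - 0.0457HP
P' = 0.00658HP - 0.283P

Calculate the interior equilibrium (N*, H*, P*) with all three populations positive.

N* ≈ 720, H* ≈ 43, P* ≈ 25.4

From dP/dt = 0: 0.00658H* = 0.283, so H* = 43.
From dN/dt = 0: 1.45(1 - N*/953) = 0.00825·43, giving N* = 953·(1 - 0.245) = 720.
From dH/dt = 0: 0.00201·720 - 0.285 = 0.0457P*, so P* = 1.16/0.0457 = 25.4.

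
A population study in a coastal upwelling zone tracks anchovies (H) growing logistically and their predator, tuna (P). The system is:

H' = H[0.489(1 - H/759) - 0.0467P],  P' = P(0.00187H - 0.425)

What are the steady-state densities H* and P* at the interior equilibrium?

H* ≈ 227, P* ≈ 7.34

From dP/dt = 0 with P > 0: 0.00187H* = 0.425, so H* = 227.
Substitute into dH/dt = 0: 0.489(1 - 227/759) = 0.0467P*.
The bracket is 0.701, giving P* = 0.343/0.0467 = 7.34.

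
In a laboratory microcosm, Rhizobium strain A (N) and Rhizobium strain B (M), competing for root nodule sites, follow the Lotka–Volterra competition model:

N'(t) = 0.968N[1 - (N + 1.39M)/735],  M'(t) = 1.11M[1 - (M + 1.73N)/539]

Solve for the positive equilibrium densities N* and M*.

N* ≈ 10.1, M* ≈ 521

Setting both brackets to zero gives the nullclines N + 1.39M = 735 and 1.73N + M = 539.
Substituting M = 539 - 1.73N into the first: N(1 - 1.39·1.73) = 735 - 1.39·539.
So N* = -14.2/-1.4 = 10.1, and then M* = 539 - 1.73·10.1 = 521.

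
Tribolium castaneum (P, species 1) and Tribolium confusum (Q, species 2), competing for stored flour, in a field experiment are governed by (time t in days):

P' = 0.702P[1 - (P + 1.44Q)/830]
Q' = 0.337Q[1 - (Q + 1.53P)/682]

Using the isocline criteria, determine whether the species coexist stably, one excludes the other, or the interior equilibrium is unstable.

unstable coexistence (outcome depends on initial conditions)

Compare the nullcline intercepts: K1/α12 = 830/1.44 = 576 < K2 = 682; K2/α21 = 682/1.53 = 446 < K1 = 830.
Since both are reversed, neither can invade when rare; the interior point is a saddle.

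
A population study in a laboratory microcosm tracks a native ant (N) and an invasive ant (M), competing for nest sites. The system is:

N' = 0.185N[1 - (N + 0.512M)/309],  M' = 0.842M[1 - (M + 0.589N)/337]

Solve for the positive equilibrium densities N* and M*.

Setting both brackets to zero gives the nullclines N + 0.512M = 309 and 0.589N + M = 337.
Substituting M = 337 - 0.589N into the first: N(1 - 0.512·0.589) = 309 - 0.512·337.
So N* = 136/0.698 = 195, and then M* = 337 - 0.589·195 = 222.

N* ≈ 195, M* ≈ 222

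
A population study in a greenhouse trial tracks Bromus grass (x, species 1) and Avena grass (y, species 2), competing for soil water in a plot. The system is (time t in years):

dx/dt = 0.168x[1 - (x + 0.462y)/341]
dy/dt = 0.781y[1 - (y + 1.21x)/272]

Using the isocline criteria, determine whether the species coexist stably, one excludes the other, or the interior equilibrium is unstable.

species 1 excludes species 2

Compare the nullcline intercepts: K1/α12 = 341/0.462 = 738 > K2 = 272; K2/α21 = 272/1.21 = 225 < K1 = 341.
Since the inequalities point opposite ways, species 1 can invade but species 2 cannot.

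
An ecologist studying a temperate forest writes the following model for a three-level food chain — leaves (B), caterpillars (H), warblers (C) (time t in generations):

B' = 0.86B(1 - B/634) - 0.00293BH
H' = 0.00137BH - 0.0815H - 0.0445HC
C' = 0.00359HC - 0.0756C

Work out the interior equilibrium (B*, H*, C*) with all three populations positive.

B* ≈ 589, H* ≈ 21.1, C* ≈ 16.3

From dC/dt = 0: 0.00359H* = 0.0756, so H* = 21.1.
From dB/dt = 0: 0.86(1 - B*/634) = 0.00293·21.1, giving B* = 634·(1 - 0.0717) = 589.
From dH/dt = 0: 0.00137·589 - 0.0815 = 0.0445C*, so C* = 0.725/0.0445 = 16.3.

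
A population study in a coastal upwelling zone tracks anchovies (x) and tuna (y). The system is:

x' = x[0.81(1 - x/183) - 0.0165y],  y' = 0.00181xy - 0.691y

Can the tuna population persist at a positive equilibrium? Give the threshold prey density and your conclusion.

The predator equation gives dy/dt > 0 only when x > 0.691/0.00181 = 382.
Without the predator, x → K = 183. Since 183 < 382, the predator cannot invade.

Threshold x = 382; K < 382, so no, the predator goes extinct.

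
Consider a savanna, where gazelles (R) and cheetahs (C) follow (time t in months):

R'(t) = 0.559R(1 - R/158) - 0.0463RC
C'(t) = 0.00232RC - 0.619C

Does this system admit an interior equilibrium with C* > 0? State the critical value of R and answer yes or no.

The predator equation gives dC/dt > 0 only when R > 0.619/0.00232 = 267.
Without the predator, R → K = 158. Since 158 < 267, the predator cannot invade.

Threshold R = 267; K < 267, so no, the predator goes extinct.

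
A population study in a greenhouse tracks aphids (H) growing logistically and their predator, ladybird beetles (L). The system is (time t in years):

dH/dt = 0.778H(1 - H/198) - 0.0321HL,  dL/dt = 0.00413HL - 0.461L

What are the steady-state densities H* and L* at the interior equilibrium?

H* ≈ 112, L* ≈ 10.6

From dL/dt = 0 with L > 0: 0.00413H* = 0.461, so H* = 112.
Substitute into dH/dt = 0: 0.778(1 - 112/198) = 0.0321L*.
The bracket is 0.436, giving L* = 0.339/0.0321 = 10.6.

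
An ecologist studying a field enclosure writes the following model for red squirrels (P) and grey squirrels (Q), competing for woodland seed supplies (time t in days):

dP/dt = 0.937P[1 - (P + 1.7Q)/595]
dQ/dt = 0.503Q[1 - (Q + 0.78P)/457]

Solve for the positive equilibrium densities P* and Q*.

Setting both brackets to zero gives the nullclines P + 1.7Q = 595 and 0.78P + Q = 457.
Substituting Q = 457 - 0.78P into the first: P(1 - 1.7·0.78) = 595 - 1.7·457.
So P* = -182/-0.326 = 558, and then Q* = 457 - 0.78·558 = 21.8.

P* ≈ 558, Q* ≈ 21.8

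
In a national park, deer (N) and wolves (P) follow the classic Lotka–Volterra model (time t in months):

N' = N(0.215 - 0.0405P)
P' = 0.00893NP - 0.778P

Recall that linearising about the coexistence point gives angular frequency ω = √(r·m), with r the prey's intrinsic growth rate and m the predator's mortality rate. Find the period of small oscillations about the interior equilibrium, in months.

Here r = 0.215 and m = 0.778, so r·m = 0.167.
ω = √0.167 = 0.409 per month, hence T = 2π/ω ≈ 15.4 months.

T ≈ 15.4 months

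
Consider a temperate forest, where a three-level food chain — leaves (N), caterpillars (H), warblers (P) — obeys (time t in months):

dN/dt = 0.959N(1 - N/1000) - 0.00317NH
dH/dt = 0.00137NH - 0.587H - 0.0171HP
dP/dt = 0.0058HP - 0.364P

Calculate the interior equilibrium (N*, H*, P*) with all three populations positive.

From dP/dt = 0: 0.0058H* = 0.364, so H* = 62.8.
From dN/dt = 0: 0.959(1 - N*/1000) = 0.00317·62.8, giving N* = 1000·(1 - 0.207) = 793.
From dH/dt = 0: 0.00137·793 - 0.587 = 0.0171P*, so P* = 0.499/0.0171 = 29.2.

N* ≈ 793, H* ≈ 62.8, P* ≈ 29.2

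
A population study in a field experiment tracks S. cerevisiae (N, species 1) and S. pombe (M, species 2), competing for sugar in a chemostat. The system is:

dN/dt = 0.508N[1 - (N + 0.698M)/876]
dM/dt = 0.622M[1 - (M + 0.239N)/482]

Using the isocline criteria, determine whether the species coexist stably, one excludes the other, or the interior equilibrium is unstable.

stable coexistence

Compare the nullcline intercepts: K1/α12 = 876/0.698 = 1260 > K2 = 482; K2/α21 = 482/0.239 = 2020 > K1 = 876.
Since both inequalities hold, each species can invade when rare, so the interior equilibrium is stable.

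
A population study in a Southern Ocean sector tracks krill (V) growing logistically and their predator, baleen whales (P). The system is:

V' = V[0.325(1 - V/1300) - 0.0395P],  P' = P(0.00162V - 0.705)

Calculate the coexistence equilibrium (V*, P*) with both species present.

From dP/dt = 0 with P > 0: 0.00162V* = 0.705, so V* = 435.
Substitute into dV/dt = 0: 0.325(1 - 435/1300) = 0.0395P*.
The bracket is 0.665, giving P* = 0.216/0.0395 = 5.47.

V* ≈ 435, P* ≈ 5.47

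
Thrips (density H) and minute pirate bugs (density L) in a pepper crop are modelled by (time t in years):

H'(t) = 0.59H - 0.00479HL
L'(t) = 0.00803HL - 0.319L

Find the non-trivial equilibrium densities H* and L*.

Set dL/dt = 0 with L > 0: 0.00803H - 0.319 = 0, so H* = 0.319/0.00803 = 39.7.
Set dH/dt = 0 with H > 0: 0.59 - 0.00479L = 0, so L* = 0.59/0.00479 = 123.

H* ≈ 39.7, L* ≈ 123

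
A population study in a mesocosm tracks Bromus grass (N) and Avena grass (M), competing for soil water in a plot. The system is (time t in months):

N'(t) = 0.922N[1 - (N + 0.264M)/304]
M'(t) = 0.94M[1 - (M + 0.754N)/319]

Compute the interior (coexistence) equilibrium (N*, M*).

N* ≈ 274, M* ≈ 112

Setting both brackets to zero gives the nullclines N + 0.264M = 304 and 0.754N + M = 319.
Substituting M = 319 - 0.754N into the first: N(1 - 0.264·0.754) = 304 - 0.264·319.
So N* = 220/0.801 = 274, and then M* = 319 - 0.754·274 = 112.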